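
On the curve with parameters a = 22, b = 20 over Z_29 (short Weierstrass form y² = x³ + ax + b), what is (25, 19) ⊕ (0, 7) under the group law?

(25, 19) + (0, 7). λ = (7 - 19)/(0 - 25) ≡ 17/4 mod 29. 4⁻¹ ≡ 22 (mod 29), so λ ≡ 26.
  x = λ² - 25 - 0 = 676 - 25 ≡ 13; y = λ·(25 - 13) - 19 ≡ 3. → (13, 3)

(13, 3)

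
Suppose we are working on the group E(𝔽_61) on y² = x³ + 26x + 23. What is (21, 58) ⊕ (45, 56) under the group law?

(21, 58) + (45, 56). λ = (56 - 58)/(45 - 21) ≡ 59/24 mod 61. 24⁻¹ ≡ 28 (mod 61), so λ ≡ 5.
  x = λ² - 21 - 45 = 25 - 66 ≡ 20; y = λ·(21 - 20) - 58 ≡ 8. → (20, 8)

(20, 8)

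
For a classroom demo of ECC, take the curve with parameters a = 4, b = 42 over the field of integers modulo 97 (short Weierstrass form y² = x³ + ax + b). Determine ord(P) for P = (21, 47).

4

2P: tangent at (21, 47): λ = (3·21² + 4)/(2·47) ≡ 66/94. 94⁻¹ ≡ 32 (mod 97), so λ ≡ 66·32 ≡ 75.
  x = λ² - 21 - 21 = 5625 - 42 ≡ 54; y = λ·(21 - 54) - 47 ≡ 0. → (54, 0)
3P: (54, 0) + (21, 47). λ = (47 - 0)/(21 - 54) ≡ 47/64 mod 97. 64⁻¹ ≡ 47 (mod 97), so λ ≡ 75.
  x = λ² - 54 - 21 = 5625 - 75 ≡ 21; y = λ·(54 - 21) - 0 ≡ 50. → (21, 50)
4P: (21, 50) + (21, 47): same x and y₁ ≡ -y₂, so the sum is O.
4P = O, so the order is 4.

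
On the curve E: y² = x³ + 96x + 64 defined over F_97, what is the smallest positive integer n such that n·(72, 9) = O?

2P: tangent at (72, 9): λ = (3·72² + 96)/(2·9) ≡ 31/18. 18⁻¹ ≡ 27 (mod 97) since 18·27 = 486 ≡ 1, so λ ≡ 31·27 ≡ 61.
  x = λ² - 72 - 72 = 3721 - 144 ≡ 85; y = λ·(72 - 85) - 9 ≡ 71. → (85, 71)
3P: (85, 71) + (72, 9). λ = (9 - 71)/(72 - 85) ≡ 35/84 mod 97. 84⁻¹ ≡ 82 (mod 97) since 84·82 = 6888 ≡ 1, so λ ≡ 57.
  x = λ² - 85 - 72 = 3249 - 157 ≡ 85; y = λ·(85 - 85) - 71 ≡ 26. → (85, 26)
4P: (85, 26) + (72, 9). λ = (9 - 26)/(72 - 85) ≡ 80/84 mod 97. 84⁻¹ ≡ 82 (mod 97) since 84·82 = 6888 ≡ 1, so λ ≡ 61.
  x = λ² - 85 - 72 = 3721 - 157 ≡ 72; y = λ·(85 - 72) - 26 ≡ 88. → (72, 88)
5P: (72, 88) + (72, 9): same x and y₁ ≡ -y₂, so the sum is O.
5P = O, so the order is 5.

5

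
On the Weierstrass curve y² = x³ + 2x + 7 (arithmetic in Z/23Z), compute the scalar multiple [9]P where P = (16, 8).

Repeated addition: build up to 9P.
2P: tangent at (16, 8): λ = (3·16² + 2)/(2·8) ≡ 11/16. 16⁻¹ ≡ 13 (mod 23), so λ ≡ 11·13 ≡ 5.
  x = λ² - 16 - 16 = 25 - 32 ≡ 16; y = λ·(16 - 16) - 8 ≡ 15. → (16, 15)
3P: (16, 15) + (16, 8): same x and y₁ ≡ -y₂, so the sum is the point at infinity.
4P: the point at infinity + (16, 8) = (16, 8) (identity).
5P: tangent at (16, 8): λ = (3·16² + 2)/(2·8) ≡ 11/16. 16⁻¹ ≡ 13 (mod 23), so λ ≡ 11·13 ≡ 5.
  x = λ² - 16 - 16 = 25 - 32 ≡ 16; y = λ·(16 - 16) - 8 ≡ 15. → (16, 15)
6P: (16, 15) + (16, 8): same x and y₁ ≡ -y₂, so the sum is the point at infinity.
7P: the point at infinity + (16, 8) = (16, 8) (identity).
8P: tangent at (16, 8): λ = (3·16² + 2)/(2·8) ≡ 11/16. 16⁻¹ ≡ 13 (mod 23) since 16·13 = 208 ≡ 1, so λ ≡ 11·13 ≡ 5.
  x = λ² - 16 - 16 = 25 - 32 ≡ 16; y = λ·(16 - 16) - 8 ≡ 15. → (16, 15)
9P: (16, 15) + (16, 8): same x and y₁ ≡ -y₂, so the sum is the point at infinity.

O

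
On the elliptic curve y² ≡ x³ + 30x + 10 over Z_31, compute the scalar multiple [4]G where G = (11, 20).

(11, 20)

Repeated addition: build up to 4G.
2G: tangent at (11, 20): λ = (3·11² + 30)/(2·20) ≡ 21/9. 9⁻¹ ≡ 7 (mod 31), so λ ≡ 21·7 ≡ 23.
  x = λ² - 11 - 11 = 529 - 22 ≡ 11; y = λ·(11 - 11) - 20 ≡ 11. → (11, 11)
3G: (11, 11) + (11, 20): same x and y₁ ≡ -y₂, so the sum is O.
4G: O + (11, 20) = (11, 20) (identity).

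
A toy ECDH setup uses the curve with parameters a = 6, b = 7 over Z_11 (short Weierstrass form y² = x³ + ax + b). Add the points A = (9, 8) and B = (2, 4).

(9, 8) + (2, 4). λ = (4 - 8)/(2 - 9) ≡ 7/4 mod 11. 4⁻¹ ≡ 3 (mod 11), so λ ≡ 10.
  x = λ² - 9 - 2 = 100 - 11 ≡ 1; y = λ·(9 - 1) - 8 ≡ 6. → (1, 6)

(1, 6)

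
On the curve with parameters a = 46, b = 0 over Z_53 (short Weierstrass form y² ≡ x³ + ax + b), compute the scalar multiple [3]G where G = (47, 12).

(7, 33)

Repeated addition: build up to 3G.
2G: tangent at (47, 12): λ = (3·47² + 46)/(2·12) ≡ 48/24. 24⁻¹ ≡ 42 (mod 53), so λ ≡ 48·42 ≡ 2.
  x = λ² - 47 - 47 = 4 - 94 ≡ 16; y = λ·(47 - 16) - 12 ≡ 50. → (16, 50)
3G: (16, 50) + (47, 12). λ = (12 - 50)/(47 - 16) ≡ 15/31 mod 53. 31⁻¹ ≡ 12 (mod 53) since 31·12 = 372 ≡ 1, so λ ≡ 21.
  x = λ² - 16 - 47 = 441 - 63 ≡ 7; y = λ·(16 - 7) - 50 ≡ 33. → (7, 33)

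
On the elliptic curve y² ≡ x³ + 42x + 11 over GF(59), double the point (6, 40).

(33, 20)

tangent at (6, 40): λ = (3·6² + 42)/(2·40) ≡ 32/21. 21⁻¹ ≡ 45 (mod 59), so λ ≡ 32·45 ≡ 24.
  x = λ² - 6 - 6 = 576 - 12 ≡ 33; y = λ·(6 - 33) - 40 ≡ 20. → (33, 20)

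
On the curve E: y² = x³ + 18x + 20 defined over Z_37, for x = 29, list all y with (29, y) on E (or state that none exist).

17, 20

x³ + 18x + 20 = 24931 ≡ 30 (mod 37).
Square roots of 30 mod 37: 17 and 20 (since 17² = 289 ≡ 30).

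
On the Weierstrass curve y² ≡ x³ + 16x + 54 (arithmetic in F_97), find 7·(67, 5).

Write G = (67, 5).
Repeated addition: build up to 7G.
2G: tangent at (67, 5): λ = (3·67² + 16)/(2·5) ≡ 0/10. 10⁻¹ ≡ 68 (mod 97), so λ ≡ 0·68 ≡ 0.
  x = λ² - 67 - 67 = 0 - 134 ≡ 60; y = λ·(67 - 60) - 5 ≡ 92. → (60, 92)
3G: (60, 92) + (67, 5). λ = (5 - 92)/(67 - 60) ≡ 10/7 mod 97. 7⁻¹ ≡ 14 (mod 97) since 7·14 = 98 ≡ 1, so λ ≡ 43.
  x = λ² - 60 - 67 = 1849 - 127 ≡ 73; y = λ·(60 - 73) - 92 ≡ 28. → (73, 28)
4G: (73, 28) + (67, 5). λ = (5 - 28)/(67 - 73) ≡ 74/91 mod 97. 91⁻¹ ≡ 16 (mod 97), so λ ≡ 20.
  x = λ² - 73 - 67 = 400 - 140 ≡ 66; y = λ·(73 - 66) - 28 ≡ 15. → (66, 15)
5G: (66, 15) + (67, 5). λ = (5 - 15)/(67 - 66) ≡ 87/1 mod 97. 1⁻¹ ≡ 1 (mod 97), so λ ≡ 87.
  x = λ² - 66 - 67 = 7569 - 133 ≡ 64; y = λ·(66 - 64) - 15 ≡ 62. → (64, 62)
6G: (64, 62) + (67, 5). λ = (5 - 62)/(67 - 64) ≡ 40/3 mod 97. 3⁻¹ ≡ 65 (mod 97), so λ ≡ 78.
  x = λ² - 64 - 67 = 6084 - 131 ≡ 36; y = λ·(64 - 36) - 62 ≡ 85. → (36, 85)
7G: (36, 85) + (67, 5). λ = (5 - 85)/(67 - 36) ≡ 17/31 mod 97. 31⁻¹ ≡ 72 (mod 97), so λ ≡ 60.
  x = λ² - 36 - 67 = 3600 - 103 ≡ 5; y = λ·(36 - 5) - 85 ≡ 29. → (5, 29)

(5, 29)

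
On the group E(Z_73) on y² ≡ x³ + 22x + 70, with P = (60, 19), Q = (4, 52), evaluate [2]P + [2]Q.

(32, 53)

First 2P:
Repeated addition: build up to 2P.
2P: tangent at (60, 19): λ = (3·60² + 22)/(2·19) ≡ 18/38. 38⁻¹ ≡ 25 (mod 73) since 38·25 = 950 ≡ 1, so λ ≡ 18·25 ≡ 12.
  x = λ² - 60 - 60 = 144 - 120 ≡ 24; y = λ·(60 - 24) - 19 ≡ 48. → (24, 48)
2P = (24, 48).
Next 2Q:
Repeated addition: build up to 2Q.
2Q: tangent at (4, 52): λ = (3·4² + 22)/(2·52) ≡ 70/31. 31⁻¹ ≡ 33 (mod 73), so λ ≡ 70·33 ≡ 47.
  x = λ² - 4 - 4 = 2209 - 8 ≡ 11; y = λ·(4 - 11) - 52 ≡ 57. → (11, 57)
2Q = (11, 57).
Finally 2P + 2Q:
(24, 48) + (11, 57). λ = (57 - 48)/(11 - 24) ≡ 9/60 mod 73. 60⁻¹ ≡ 28 (mod 73), so λ ≡ 33.
  x = λ² - 24 - 11 = 1089 - 35 ≡ 32; y = λ·(24 - 32) - 48 ≡ 53. → (32, 53)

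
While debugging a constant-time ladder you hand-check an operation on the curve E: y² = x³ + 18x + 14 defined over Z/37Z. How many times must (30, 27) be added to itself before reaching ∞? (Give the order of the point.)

2P: tangent at (30, 27): λ = (3·30² + 18)/(2·27) ≡ 17/17. 17⁻¹ ≡ 24 (mod 37) since 17·24 = 408 ≡ 1, so λ ≡ 17·24 ≡ 1.
  x = λ² - 30 - 30 = 1 - 60 ≡ 15; y = λ·(30 - 15) - 27 ≡ 25. → (15, 25)
3P: (15, 25) + (30, 27). λ = (27 - 25)/(30 - 15) ≡ 2/15 mod 37. 15⁻¹ ≡ 5 (mod 37) since 15·5 = 75 ≡ 1, so λ ≡ 10.
  x = λ² - 15 - 30 = 100 - 45 ≡ 18; y = λ·(15 - 18) - 25 ≡ 19. → (18, 19)
4P: (18, 19) + (30, 27). λ = (27 - 19)/(30 - 18) ≡ 8/12 mod 37. 12⁻¹ ≡ 34 (mod 37) since 12·34 = 408 ≡ 1, so λ ≡ 13.
  x = λ² - 18 - 30 = 169 - 48 ≡ 10; y = λ·(18 - 10) - 19 ≡ 11. → (10, 11)
5P: (10, 11) + (30, 27). λ = (27 - 11)/(30 - 10) ≡ 16/20 mod 37. 20⁻¹ ≡ 13 (mod 37), so λ ≡ 23.
  x = λ² - 10 - 30 = 529 - 40 ≡ 8; y = λ·(10 - 8) - 11 ≡ 35. → (8, 35)
6P: (8, 35) + (30, 27). λ = (27 - 35)/(30 - 8) ≡ 29/22 mod 37. 22⁻¹ ≡ 32 (mod 37) since 22·32 = 704 ≡ 1, so λ ≡ 3.
  x = λ² - 8 - 30 = 9 - 38 ≡ 8; y = λ·(8 - 8) - 35 ≡ 2. → (8, 2)
7P: (8, 2) + (30, 27). λ = (27 - 2)/(30 - 8) ≡ 25/22 mod 37. 22⁻¹ ≡ 32 (mod 37), so λ ≡ 23.
  x = λ² - 8 - 30 = 529 - 38 ≡ 10; y = λ·(8 - 10) - 2 ≡ 26. → (10, 26)
8P: (10, 26) + (30, 27). λ = (27 - 26)/(30 - 10) ≡ 1/20 mod 37. 20⁻¹ ≡ 13 (mod 37), so λ ≡ 13.
  x = λ² - 10 - 30 = 169 - 40 ≡ 18; y = λ·(10 - 18) - 26 ≡ 18. → (18, 18)
9P: (18, 18) + (30, 27). λ = (27 - 18)/(30 - 18) ≡ 9/12 mod 37. 12⁻¹ ≡ 34 (mod 37), so λ ≡ 10.
  x = λ² - 18 - 30 = 100 - 48 ≡ 15; y = λ·(18 - 15) - 18 ≡ 12. → (15, 12)
10P: (15, 12) + (30, 27). λ = (27 - 12)/(30 - 15) ≡ 15/15 mod 37. 15⁻¹ ≡ 5 (mod 37) since 15·5 = 75 ≡ 1, so λ ≡ 1.
  x = λ² - 15 - 30 = 1 - 45 ≡ 30; y = λ·(15 - 30) - 12 ≡ 10. → (30, 10)
11P: (30, 10) + (30, 27): same x and y₁ ≡ -y₂, so the sum is ∞.
11P = ∞, so the order is 11.

11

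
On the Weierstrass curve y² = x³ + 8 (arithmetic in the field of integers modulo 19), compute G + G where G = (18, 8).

(3, 15)

tangent at (18, 8): λ = (3·18² + 0)/(2·8) ≡ 3/16. 16⁻¹ ≡ 6 (mod 19), so λ ≡ 3·6 ≡ 18.
  x = λ² - 18 - 18 = 324 - 36 ≡ 3; y = λ·(18 - 3) - 8 ≡ 15. → (3, 15)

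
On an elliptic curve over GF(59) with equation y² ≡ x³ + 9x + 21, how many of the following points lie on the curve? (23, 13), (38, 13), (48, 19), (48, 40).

2

(23, 13): 13² ≡ 51, rhs ≡ 5 → off.
(38, 13): 13² ≡ 51, rhs ≡ 11 → off.
(48, 19): 19² ≡ 7, rhs ≡ 7 → on.
(48, 40): 40² ≡ 7, rhs ≡ 7 → on.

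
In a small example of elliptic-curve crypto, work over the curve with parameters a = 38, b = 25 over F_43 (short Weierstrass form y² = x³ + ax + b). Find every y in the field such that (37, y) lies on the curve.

21, 22

x³ + 38x + 25 = 52084 ≡ 11 (mod 43).
Square roots of 11 mod 43: 21 and 22 (since 21² = 441 ≡ 11).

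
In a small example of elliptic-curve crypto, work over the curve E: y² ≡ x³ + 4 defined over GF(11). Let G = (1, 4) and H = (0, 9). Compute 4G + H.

First 4G:
Double-and-add on 4 = (100)₂. Start with G = (1, 4) for the leading 1-bit.
double: tangent at (1, 4): λ = (3·1² + 0)/(2·4) ≡ 3/8. 8⁻¹ ≡ 7 (mod 11), so λ ≡ 3·7 ≡ 10.
  x = λ² - 1 - 1 = 100 - 2 ≡ 10; y = λ·(1 - 10) - 4 ≡ 5. → (10, 5)
double: tangent at (10, 5): λ = (3·10² + 0)/(2·5) ≡ 3/10. 10⁻¹ ≡ 10 (mod 11) since 10·10 = 100 ≡ 1, so λ ≡ 3·10 ≡ 8.
  x = λ² - 10 - 10 = 64 - 20 ≡ 0; y = λ·(10 - 0) - 5 ≡ 9. → (0, 9)
4G = (0, 9).
Finally 4G + H:
tangent at (0, 9): λ = (3·0² + 0)/(2·9) ≡ 0/7. 7⁻¹ ≡ 8 (mod 11), so λ ≡ 0·8 ≡ 0.
  x = λ² - 0 - 0 = 0 - 0 ≡ 0; y = λ·(0 - 0) - 9 ≡ 2. → (0, 2)

(0, 2)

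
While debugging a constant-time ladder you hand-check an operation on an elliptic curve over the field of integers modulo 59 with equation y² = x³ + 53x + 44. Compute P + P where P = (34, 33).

(8, 6)

tangent at (34, 33): λ = (3·34² + 53)/(2·33) ≡ 40/7. 7⁻¹ ≡ 17 (mod 59), so λ ≡ 40·17 ≡ 31.
  x = λ² - 34 - 34 = 961 - 68 ≡ 8; y = λ·(34 - 8) - 33 ≡ 6. → (8, 6)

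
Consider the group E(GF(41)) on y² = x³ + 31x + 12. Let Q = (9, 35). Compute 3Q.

Repeated addition: build up to 3Q.
2Q: tangent at (9, 35): λ = (3·9² + 31)/(2·35) ≡ 28/29. 29⁻¹ ≡ 17 (mod 41), so λ ≡ 28·17 ≡ 25.
  x = λ² - 9 - 9 = 625 - 18 ≡ 33; y = λ·(9 - 33) - 35 ≡ 21. → (33, 21)
3Q: (33, 21) + (9, 35). λ = (35 - 21)/(9 - 33) ≡ 14/17 mod 41. 17⁻¹ ≡ 29 (mod 41), so λ ≡ 37.
  x = λ² - 33 - 9 = 1369 - 42 ≡ 15; y = λ·(33 - 15) - 21 ≡ 30. → (15, 30)

(15, 30)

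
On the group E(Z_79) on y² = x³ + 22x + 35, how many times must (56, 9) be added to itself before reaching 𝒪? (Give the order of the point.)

2P: tangent at (56, 9): λ = (3·56² + 22)/(2·9) ≡ 29/18. 18⁻¹ ≡ 22 (mod 79), so λ ≡ 29·22 ≡ 6.
  x = λ² - 56 - 56 = 36 - 112 ≡ 3; y = λ·(56 - 3) - 9 ≡ 72. → (3, 72)
3P: (3, 72) + (56, 9). λ = (9 - 72)/(56 - 3) ≡ 16/53 mod 79. 53⁻¹ ≡ 3 (mod 79), so λ ≡ 48.
  x = λ² - 3 - 56 = 2304 - 59 ≡ 33; y = λ·(3 - 33) - 72 ≡ 68. → (33, 68)
4P: (33, 68) + (56, 9). λ = (9 - 68)/(56 - 33) ≡ 20/23 mod 79. 23⁻¹ ≡ 55 (mod 79) since 23·55 = 1265 ≡ 1, so λ ≡ 73.
  x = λ² - 33 - 56 = 5329 - 89 ≡ 26; y = λ·(33 - 26) - 68 ≡ 48. → (26, 48)
5P: (26, 48) + (56, 9). λ = (9 - 48)/(56 - 26) ≡ 40/30 mod 79. 30⁻¹ ≡ 29 (mod 79), so λ ≡ 54.
  x = λ² - 26 - 56 = 2916 - 82 ≡ 69; y = λ·(26 - 69) - 48 ≡ 0. → (69, 0)
6P: (69, 0) + (56, 9). λ = (9 - 0)/(56 - 69) ≡ 9/66 mod 79. 66⁻¹ ≡ 6 (mod 79), so λ ≡ 54.
  x = λ² - 69 - 56 = 2916 - 125 ≡ 26; y = λ·(69 - 26) - 0 ≡ 31. → (26, 31)
7P: (26, 31) + (56, 9). λ = (9 - 31)/(56 - 26) ≡ 57/30 mod 79. 30⁻¹ ≡ 29 (mod 79) since 30·29 = 870 ≡ 1, so λ ≡ 73.
  x = λ² - 26 - 56 = 5329 - 82 ≡ 33; y = λ·(26 - 33) - 31 ≡ 11. → (33, 11)
8P: (33, 11) + (56, 9). λ = (9 - 11)/(56 - 33) ≡ 77/23 mod 79. 23⁻¹ ≡ 55 (mod 79), so λ ≡ 48.
  x = λ² - 33 - 56 = 2304 - 89 ≡ 3; y = λ·(33 - 3) - 11 ≡ 7. → (3, 7)
9P: (3, 7) + (56, 9). λ = (9 - 7)/(56 - 3) ≡ 2/53 mod 79. 53⁻¹ ≡ 3 (mod 79), so λ ≡ 6.
  x = λ² - 3 - 56 = 36 - 59 ≡ 56; y = λ·(3 - 56) - 7 ≡ 70. → (56, 70)
10P: (56, 70) + (56, 9): same x and y₁ ≡ -y₂, so the sum is 𝒪.
10P = 𝒪, so the order is 10.

10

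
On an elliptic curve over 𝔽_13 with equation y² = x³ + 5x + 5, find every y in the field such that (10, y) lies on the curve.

x³ + 5x + 5 = 1055 ≡ 2 (mod 13).
2 is a non-residue mod 13; no y exists.

none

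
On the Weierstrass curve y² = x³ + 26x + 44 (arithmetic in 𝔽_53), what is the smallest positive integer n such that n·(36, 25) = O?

10

2P: tangent at (36, 25): λ = (3·36² + 26)/(2·25) ≡ 45/50. 50⁻¹ ≡ 35 (mod 53), so λ ≡ 45·35 ≡ 38.
  x = λ² - 36 - 36 = 1444 - 72 ≡ 47; y = λ·(36 - 47) - 25 ≡ 34. → (47, 34)
3P: (47, 34) + (36, 25). λ = (25 - 34)/(36 - 47) ≡ 44/42 mod 53. 42⁻¹ ≡ 24 (mod 53) since 42·24 = 1008 ≡ 1, so λ ≡ 49.
  x = λ² - 47 - 36 = 2401 - 83 ≡ 39; y = λ·(47 - 39) - 34 ≡ 40. → (39, 40)
4P: (39, 40) + (36, 25). λ = (25 - 40)/(36 - 39) ≡ 38/50 mod 53. 50⁻¹ ≡ 35 (mod 53) since 50·35 = 1750 ≡ 1, so λ ≡ 5.
  x = λ² - 39 - 36 = 25 - 75 ≡ 3; y = λ·(39 - 3) - 40 ≡ 34. → (3, 34)
5P: (3, 34) + (36, 25). λ = (25 - 34)/(36 - 3) ≡ 44/33 mod 53. 33⁻¹ ≡ 45 (mod 53) since 33·45 = 1485 ≡ 1, so λ ≡ 19.
  x = λ² - 3 - 36 = 361 - 39 ≡ 4; y = λ·(3 - 4) - 34 ≡ 0. → (4, 0)
6P: (4, 0) + (36, 25). λ = (25 - 0)/(36 - 4) ≡ 25/32 mod 53. 32⁻¹ ≡ 5 (mod 53), so λ ≡ 19.
  x = λ² - 4 - 36 = 361 - 40 ≡ 3; y = λ·(4 - 3) - 0 ≡ 19. → (3, 19)
7P: (3, 19) + (36, 25). λ = (25 - 19)/(36 - 3) ≡ 6/33 mod 53. 33⁻¹ ≡ 45 (mod 53) since 33·45 = 1485 ≡ 1, so λ ≡ 5.
  x = λ² - 3 - 36 = 25 - 39 ≡ 39; y = λ·(3 - 39) - 19 ≡ 13. → (39, 13)
8P: (39, 13) + (36, 25). λ = (25 - 13)/(36 - 39) ≡ 12/50 mod 53. 50⁻¹ ≡ 35 (mod 53) since 50·35 = 1750 ≡ 1, so λ ≡ 49.
  x = λ² - 39 - 36 = 2401 - 75 ≡ 47; y = λ·(39 - 47) - 13 ≡ 19. → (47, 19)
9P: (47, 19) + (36, 25). λ = (25 - 19)/(36 - 47) ≡ 6/42 mod 53. 42⁻¹ ≡ 24 (mod 53) since 42·24 = 1008 ≡ 1, so λ ≡ 38.
  x = λ² - 47 - 36 = 1444 - 83 ≡ 36; y = λ·(47 - 36) - 19 ≡ 28. → (36, 28)
10P: (36, 28) + (36, 25): same x and y₁ ≡ -y₂, so the sum is O.
10P = O, so the order is 10.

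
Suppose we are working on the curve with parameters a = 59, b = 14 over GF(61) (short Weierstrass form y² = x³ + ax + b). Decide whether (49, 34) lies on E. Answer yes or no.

y² = 34² ≡ 58; x³ + 59x + 14 = 120554 ≡ 18 (mod 61). 58 ≠ 18.

no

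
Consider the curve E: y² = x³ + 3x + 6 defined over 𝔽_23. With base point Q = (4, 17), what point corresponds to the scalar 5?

Double-and-add on 5 = (101)₂. Start with Q = (4, 17) for the leading 1-bit.
double: tangent at (4, 17): λ = (3·4² + 3)/(2·17) ≡ 5/11. 11⁻¹ ≡ 21 (mod 23) since 11·21 = 231 ≡ 1, so λ ≡ 5·21 ≡ 13.
  x = λ² - 4 - 4 = 169 - 8 ≡ 0; y = λ·(4 - 0) - 17 ≡ 12. → (0, 12)
double: tangent at (0, 12): λ = (3·0² + 3)/(2·12) ≡ 3/1. 1⁻¹ ≡ 1 (mod 23) since 1·1 = 1 ≡ 1, so λ ≡ 3·1 ≡ 3.
  x = λ² - 0 - 0 = 9 - 0 ≡ 9; y = λ·(0 - 9) - 12 ≡ 7. → (9, 7)
add Q: (9, 7) + (4, 17). λ = (17 - 7)/(4 - 9) ≡ 10/18 mod 23. 18⁻¹ ≡ 9 (mod 23) since 18·9 = 162 ≡ 1, so λ ≡ 21.
  x = λ² - 9 - 4 = 441 - 13 ≡ 14; y = λ·(9 - 14) - 7 ≡ 3. → (14, 3)

(14, 3)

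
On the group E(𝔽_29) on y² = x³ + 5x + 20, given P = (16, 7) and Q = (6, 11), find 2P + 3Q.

First 2P:
Repeated addition: build up to 2P.
2P: tangent at (16, 7): λ = (3·16² + 5)/(2·7) ≡ 19/14. 14⁻¹ ≡ 27 (mod 29) since 14·27 = 378 ≡ 1, so λ ≡ 19·27 ≡ 20.
  x = λ² - 16 - 16 = 400 - 32 ≡ 20; y = λ·(16 - 20) - 7 ≡ 0. → (20, 0)
2P = (20, 0).
Next 3Q:
Repeated addition: build up to 3Q.
2Q: tangent at (6, 11): λ = (3·6² + 5)/(2·11) ≡ 26/22. 22⁻¹ ≡ 4 (mod 29) since 22·4 = 88 ≡ 1, so λ ≡ 26·4 ≡ 17.
  x = λ² - 6 - 6 = 289 - 12 ≡ 16; y = λ·(6 - 16) - 11 ≡ 22. → (16, 22)
3Q: (16, 22) + (6, 11). λ = (11 - 22)/(6 - 16) ≡ 18/19 mod 29. 19⁻¹ ≡ 26 (mod 29), so λ ≡ 4.
  x = λ² - 16 - 6 = 16 - 22 ≡ 23; y = λ·(16 - 23) - 22 ≡ 8. → (23, 8)
3Q = (23, 8).
Finally 2P + 3Q:
(20, 0) + (23, 8). λ = (8 - 0)/(23 - 20) ≡ 8/3 mod 29. 3⁻¹ ≡ 10 (mod 29) since 3·10 = 30 ≡ 1, so λ ≡ 22.
  x = λ² - 20 - 23 = 484 - 43 ≡ 6; y = λ·(20 - 6) - 0 ≡ 18. → (6, 18)

(6, 18)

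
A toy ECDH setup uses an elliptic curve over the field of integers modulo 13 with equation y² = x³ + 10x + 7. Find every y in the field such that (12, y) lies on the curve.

x³ + 10x + 7 = 1855 ≡ 9 (mod 13).
Square roots of 9 mod 13: 3 and 10 (since 3² = 9 ≡ 9).

3, 10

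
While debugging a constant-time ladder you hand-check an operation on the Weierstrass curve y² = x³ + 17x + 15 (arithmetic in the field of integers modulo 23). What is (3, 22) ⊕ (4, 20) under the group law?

(3, 22) + (4, 20). λ = (20 - 22)/(4 - 3) ≡ 21/1 mod 23. 1⁻¹ ≡ 1 (mod 23), so λ ≡ 21.
  x = λ² - 3 - 4 = 441 - 7 ≡ 20; y = λ·(3 - 20) - 22 ≡ 12. → (20, 12)

(20, 12)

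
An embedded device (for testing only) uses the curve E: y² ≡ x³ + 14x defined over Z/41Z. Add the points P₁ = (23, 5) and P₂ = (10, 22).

(33, 27)

(23, 5) + (10, 22). λ = (22 - 5)/(10 - 23) ≡ 17/28 mod 41. 28⁻¹ ≡ 22 (mod 41) since 28·22 = 616 ≡ 1, so λ ≡ 5.
  x = λ² - 23 - 10 = 25 - 33 ≡ 33; y = λ·(23 - 33) - 5 ≡ 27. → (33, 27)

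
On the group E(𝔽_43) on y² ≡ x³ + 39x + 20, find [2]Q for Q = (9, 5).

tangent at (9, 5): λ = (3·9² + 39)/(2·5) ≡ 24/10. 10⁻¹ ≡ 13 (mod 43), so λ ≡ 24·13 ≡ 11.
  x = λ² - 9 - 9 = 121 - 18 ≡ 17; y = λ·(9 - 17) - 5 ≡ 36. → (17, 36)

(17, 36)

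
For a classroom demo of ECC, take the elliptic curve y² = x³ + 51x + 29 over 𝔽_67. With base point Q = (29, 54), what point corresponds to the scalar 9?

(20, 65)

Repeated addition: build up to 9Q.
2Q: tangent at (29, 54): λ = (3·29² + 51)/(2·54) ≡ 28/41. 41⁻¹ ≡ 18 (mod 67) since 41·18 = 738 ≡ 1, so λ ≡ 28·18 ≡ 35.
  x = λ² - 29 - 29 = 1225 - 58 ≡ 28; y = λ·(29 - 28) - 54 ≡ 48. → (28, 48)
3Q: (28, 48) + (29, 54). λ = (54 - 48)/(29 - 28) ≡ 6/1 mod 67. 1⁻¹ ≡ 1 (mod 67), so λ ≡ 6.
  x = λ² - 28 - 29 = 36 - 57 ≡ 46; y = λ·(28 - 46) - 48 ≡ 45. → (46, 45)
4Q: (46, 45) + (29, 54). λ = (54 - 45)/(29 - 46) ≡ 9/50 mod 67. 50⁻¹ ≡ 63 (mod 67) since 50·63 = 3150 ≡ 1, so λ ≡ 31.
  x = λ² - 46 - 29 = 961 - 75 ≡ 15; y = λ·(46 - 15) - 45 ≡ 45. → (15, 45)
5Q: (15, 45) + (29, 54). λ = (54 - 45)/(29 - 15) ≡ 9/14 mod 67. 14⁻¹ ≡ 24 (mod 67), so λ ≡ 15.
  x = λ² - 15 - 29 = 225 - 44 ≡ 47; y = λ·(15 - 47) - 45 ≡ 11. → (47, 11)
6Q: (47, 11) + (29, 54). λ = (54 - 11)/(29 - 47) ≡ 43/49 mod 67. 49⁻¹ ≡ 26 (mod 67) since 49·26 = 1274 ≡ 1, so λ ≡ 46.
  x = λ² - 47 - 29 = 2116 - 76 ≡ 30; y = λ·(47 - 30) - 11 ≡ 34. → (30, 34)
7Q: (30, 34) + (29, 54). λ = (54 - 34)/(29 - 30) ≡ 20/66 mod 67. 66⁻¹ ≡ 66 (mod 67) since 66·66 = 4356 ≡ 1, so λ ≡ 47.
  x = λ² - 30 - 29 = 2209 - 59 ≡ 6; y = λ·(30 - 6) - 34 ≡ 22. → (6, 22)
8Q: (6, 22) + (29, 54). λ = (54 - 22)/(29 - 6) ≡ 32/23 mod 67. 23⁻¹ ≡ 35 (mod 67) since 23·35 = 805 ≡ 1, so λ ≡ 48.
  x = λ² - 6 - 29 = 2304 - 35 ≡ 58; y = λ·(6 - 58) - 22 ≡ 28. → (58, 28)
9Q: (58, 28) + (29, 54). λ = (54 - 28)/(29 - 58) ≡ 26/38 mod 67. 38⁻¹ ≡ 30 (mod 67), so λ ≡ 43.
  x = λ² - 58 - 29 = 1849 - 87 ≡ 20; y = λ·(58 - 20) - 28 ≡ 65. → (20, 65)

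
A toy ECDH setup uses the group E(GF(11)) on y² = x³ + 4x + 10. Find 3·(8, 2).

Write G = (8, 2).
Repeated addition: build up to 3G.
2G: tangent at (8, 2): λ = (3·8² + 4)/(2·2) ≡ 9/4. 4⁻¹ ≡ 3 (mod 11), so λ ≡ 9·3 ≡ 5.
  x = λ² - 8 - 8 = 25 - 16 ≡ 9; y = λ·(8 - 9) - 2 ≡ 4. → (9, 4)
3G: (9, 4) + (8, 2). λ = (2 - 4)/(8 - 9) ≡ 9/10 mod 11. 10⁻¹ ≡ 10 (mod 11), so λ ≡ 2.
  x = λ² - 9 - 8 = 4 - 17 ≡ 9; y = λ·(9 - 9) - 4 ≡ 7. → (9, 7)

(9, 7)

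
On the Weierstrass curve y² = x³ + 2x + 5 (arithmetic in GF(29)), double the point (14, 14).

tangent at (14, 14): λ = (3·14² + 2)/(2·14) ≡ 10/28. 28⁻¹ ≡ 28 (mod 29) since 28·28 = 784 ≡ 1, so λ ≡ 10·28 ≡ 19.
  x = λ² - 14 - 14 = 361 - 28 ≡ 14; y = λ·(14 - 14) - 14 ≡ 15. → (14, 15)

(14, 15)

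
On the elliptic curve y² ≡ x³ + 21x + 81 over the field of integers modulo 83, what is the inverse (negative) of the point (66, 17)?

-(66, 17) = (66, -17 mod 83) = (66, 66).

(66, 66)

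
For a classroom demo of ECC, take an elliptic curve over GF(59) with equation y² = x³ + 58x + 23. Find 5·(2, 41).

Write Q = (2, 41).
Repeated addition: build up to 5Q.
2Q: tangent at (2, 41): λ = (3·2² + 58)/(2·41) ≡ 11/23. 23⁻¹ ≡ 18 (mod 59), so λ ≡ 11·18 ≡ 21.
  x = λ² - 2 - 2 = 441 - 4 ≡ 24; y = λ·(2 - 24) - 41 ≡ 28. → (24, 28)
3Q: (24, 28) + (2, 41). λ = (41 - 28)/(2 - 24) ≡ 13/37 mod 59. 37⁻¹ ≡ 8 (mod 59) since 37·8 = 296 ≡ 1, so λ ≡ 45.
  x = λ² - 24 - 2 = 2025 - 26 ≡ 52; y = λ·(24 - 52) - 28 ≡ 10. → (52, 10)
4Q: (52, 10) + (2, 41). λ = (41 - 10)/(2 - 52) ≡ 31/9 mod 59. 9⁻¹ ≡ 46 (mod 59) since 9·46 = 414 ≡ 1, so λ ≡ 10.
  x = λ² - 52 - 2 = 100 - 54 ≡ 46; y = λ·(52 - 46) - 10 ≡ 50. → (46, 50)
5Q: (46, 50) + (2, 41). λ = (41 - 50)/(2 - 46) ≡ 50/15 mod 59. 15⁻¹ ≡ 4 (mod 59), so λ ≡ 23.
  x = λ² - 46 - 2 = 529 - 48 ≡ 9; y = λ·(46 - 9) - 50 ≡ 34. → (9, 34)

(9, 34)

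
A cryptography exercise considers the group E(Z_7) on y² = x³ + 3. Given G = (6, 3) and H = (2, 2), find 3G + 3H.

First 3G:
Repeated addition: build up to 3G.
2G: tangent at (6, 3): λ = (3·6² + 0)/(2·3) ≡ 3/6. 6⁻¹ ≡ 6 (mod 7) since 6·6 = 36 ≡ 1, so λ ≡ 3·6 ≡ 4.
  x = λ² - 6 - 6 = 16 - 12 ≡ 4; y = λ·(6 - 4) - 3 ≡ 5. → (4, 5)
3G: (4, 5) + (6, 3). λ = (3 - 5)/(6 - 4) ≡ 5/2 mod 7. 2⁻¹ ≡ 4 (mod 7) since 2·4 = 8 ≡ 1, so λ ≡ 6.
  x = λ² - 4 - 6 = 36 - 10 ≡ 5; y = λ·(4 - 5) - 5 ≡ 3. → (5, 3)
3G = (5, 3).
Next 3H:
Repeated addition: build up to 3H.
2H: tangent at (2, 2): λ = (3·2² + 0)/(2·2) ≡ 5/4. 4⁻¹ ≡ 2 (mod 7), so λ ≡ 5·2 ≡ 3.
  x = λ² - 2 - 2 = 9 - 4 ≡ 5; y = λ·(2 - 5) - 2 ≡ 3. → (5, 3)
3H: (5, 3) + (2, 2). λ = (2 - 3)/(2 - 5) ≡ 6/4 mod 7. 4⁻¹ ≡ 2 (mod 7), so λ ≡ 5.
  x = λ² - 5 - 2 = 25 - 7 ≡ 4; y = λ·(5 - 4) - 3 ≡ 2. → (4, 2)
3H = (4, 2).
Finally 3G + 3H:
(5, 3) + (4, 2). λ = (2 - 3)/(4 - 5) ≡ 6/6 mod 7. 6⁻¹ ≡ 6 (mod 7) since 6·6 = 36 ≡ 1, so λ ≡ 1.
  x = λ² - 5 - 4 = 1 - 9 ≡ 6; y = λ·(5 - 6) - 3 ≡ 3. → (6, 3)

(6, 3)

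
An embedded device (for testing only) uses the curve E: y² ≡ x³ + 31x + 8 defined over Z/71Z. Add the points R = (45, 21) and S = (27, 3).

(0, 24)

(45, 21) + (27, 3). λ = (3 - 21)/(27 - 45) ≡ 53/53 mod 71. 53⁻¹ ≡ 67 (mod 71), so λ ≡ 1.
  x = λ² - 45 - 27 = 1 - 72 ≡ 0; y = λ·(45 - 0) - 21 ≡ 24. → (0, 24)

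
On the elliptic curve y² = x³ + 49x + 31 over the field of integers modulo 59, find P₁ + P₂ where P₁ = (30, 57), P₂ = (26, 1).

(22, 55)

(30, 57) + (26, 1). λ = (1 - 57)/(26 - 30) ≡ 3/55 mod 59. 55⁻¹ ≡ 44 (mod 59), so λ ≡ 14.
  x = λ² - 30 - 26 = 196 - 56 ≡ 22; y = λ·(30 - 22) - 57 ≡ 55. → (22, 55)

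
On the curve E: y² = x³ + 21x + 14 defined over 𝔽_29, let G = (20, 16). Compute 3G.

Repeated addition: build up to 3G.
2G: tangent at (20, 16): λ = (3·20² + 21)/(2·16) ≡ 3/3. 3⁻¹ ≡ 10 (mod 29), so λ ≡ 3·10 ≡ 1.
  x = λ² - 20 - 20 = 1 - 40 ≡ 19; y = λ·(20 - 19) - 16 ≡ 14. → (19, 14)
3G: (19, 14) + (20, 16). λ = (16 - 14)/(20 - 19) ≡ 2/1 mod 29. 1⁻¹ ≡ 1 (mod 29) since 1·1 = 1 ≡ 1, so λ ≡ 2.
  x = λ² - 19 - 20 = 4 - 39 ≡ 23; y = λ·(19 - 23) - 14 ≡ 7. → (23, 7)

(23, 7)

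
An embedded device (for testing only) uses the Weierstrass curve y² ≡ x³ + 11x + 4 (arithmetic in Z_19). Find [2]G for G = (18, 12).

tangent at (18, 12): λ = (3·18² + 11)/(2·12) ≡ 14/5. 5⁻¹ ≡ 4 (mod 19) since 5·4 = 20 ≡ 1, so λ ≡ 14·4 ≡ 18.
  x = λ² - 18 - 18 = 324 - 36 ≡ 3; y = λ·(18 - 3) - 12 ≡ 11. → (3, 11)

(3, 11)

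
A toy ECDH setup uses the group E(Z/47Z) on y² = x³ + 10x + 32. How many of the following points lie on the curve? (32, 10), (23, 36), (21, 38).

(32, 10): 10² ≡ 6, rhs ≡ 32 → off.
(23, 36): 36² ≡ 27, rhs ≡ 21 → off.
(21, 38): 38² ≡ 34, rhs ≡ 9 → off.

0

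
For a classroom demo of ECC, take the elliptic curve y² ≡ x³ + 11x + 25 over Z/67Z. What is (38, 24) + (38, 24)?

(12, 3)

tangent at (38, 24): λ = (3·38² + 11)/(2·24) ≡ 55/48. 48⁻¹ ≡ 7 (mod 67), so λ ≡ 55·7 ≡ 50.
  x = λ² - 38 - 38 = 2500 - 76 ≡ 12; y = λ·(38 - 12) - 24 ≡ 3. → (12, 3)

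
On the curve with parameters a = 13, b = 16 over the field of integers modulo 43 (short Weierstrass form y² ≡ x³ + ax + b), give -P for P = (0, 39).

-(0, 39) = (0, -39 mod 43) = (0, 4).

(0, 4)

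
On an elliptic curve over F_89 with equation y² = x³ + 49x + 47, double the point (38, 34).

(2, 8)

tangent at (38, 34): λ = (3·38² + 49)/(2·34) ≡ 20/68. 68⁻¹ ≡ 72 (mod 89), so λ ≡ 20·72 ≡ 16.
  x = λ² - 38 - 38 = 256 - 76 ≡ 2; y = λ·(38 - 2) - 34 ≡ 8. → (2, 8)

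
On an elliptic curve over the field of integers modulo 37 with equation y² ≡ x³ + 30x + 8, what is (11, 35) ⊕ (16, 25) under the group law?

(11, 35) + (16, 25). λ = (25 - 35)/(16 - 11) ≡ 27/5 mod 37. 5⁻¹ ≡ 15 (mod 37) since 5·15 = 75 ≡ 1, so λ ≡ 35.
  x = λ² - 11 - 16 = 1225 - 27 ≡ 14; y = λ·(11 - 14) - 35 ≡ 8. → (14, 8)

(14, 8)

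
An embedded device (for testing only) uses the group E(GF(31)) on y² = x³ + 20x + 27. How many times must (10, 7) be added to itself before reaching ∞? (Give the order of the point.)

2P: tangent at (10, 7): λ = (3·10² + 20)/(2·7) ≡ 10/14. 14⁻¹ ≡ 20 (mod 31) since 14·20 = 280 ≡ 1, so λ ≡ 10·20 ≡ 14.
  x = λ² - 10 - 10 = 196 - 20 ≡ 21; y = λ·(10 - 21) - 7 ≡ 25. → (21, 25)
3P: (21, 25) + (10, 7). λ = (7 - 25)/(10 - 21) ≡ 13/20 mod 31. 20⁻¹ ≡ 14 (mod 31) since 20·14 = 280 ≡ 1, so λ ≡ 27.
  x = λ² - 21 - 10 = 729 - 31 ≡ 16; y = λ·(21 - 16) - 25 ≡ 17. → (16, 17)
4P: (16, 17) + (10, 7). λ = (7 - 17)/(10 - 16) ≡ 21/25 mod 31. 25⁻¹ ≡ 5 (mod 31), so λ ≡ 12.
  x = λ² - 16 - 10 = 144 - 26 ≡ 25; y = λ·(16 - 25) - 17 ≡ 30. → (25, 30)
5P: (25, 30) + (10, 7). λ = (7 - 30)/(10 - 25) ≡ 8/16 mod 31. 16⁻¹ ≡ 2 (mod 31), so λ ≡ 16.
  x = λ² - 25 - 10 = 256 - 35 ≡ 4; y = λ·(25 - 4) - 30 ≡ 27. → (4, 27)
6P: (4, 27) + (10, 7). λ = (7 - 27)/(10 - 4) ≡ 11/6 mod 31. 6⁻¹ ≡ 26 (mod 31), so λ ≡ 7.
  x = λ² - 4 - 10 = 49 - 14 ≡ 4; y = λ·(4 - 4) - 27 ≡ 4. → (4, 4)
7P: (4, 4) + (10, 7). λ = (7 - 4)/(10 - 4) ≡ 3/6 mod 31. 6⁻¹ ≡ 26 (mod 31), so λ ≡ 16.
  x = λ² - 4 - 10 = 256 - 14 ≡ 25; y = λ·(4 - 25) - 4 ≡ 1. → (25, 1)
8P: (25, 1) + (10, 7). λ = (7 - 1)/(10 - 25) ≡ 6/16 mod 31. 16⁻¹ ≡ 2 (mod 31) since 16·2 = 32 ≡ 1, so λ ≡ 12.
  x = λ² - 25 - 10 = 144 - 35 ≡ 16; y = λ·(25 - 16) - 1 ≡ 14. → (16, 14)
9P: (16, 14) + (10, 7). λ = (7 - 14)/(10 - 16) ≡ 24/25 mod 31. 25⁻¹ ≡ 5 (mod 31), so λ ≡ 27.
  x = λ² - 16 - 10 = 729 - 26 ≡ 21; y = λ·(16 - 21) - 14 ≡ 6. → (21, 6)
10P: (21, 6) + (10, 7). λ = (7 - 6)/(10 - 21) ≡ 1/20 mod 31. 20⁻¹ ≡ 14 (mod 31), so λ ≡ 14.
  x = λ² - 21 - 10 = 196 - 31 ≡ 10; y = λ·(21 - 10) - 6 ≡ 24. → (10, 24)
11P: (10, 24) + (10, 7): same x and y₁ ≡ -y₂, so the sum is ∞.
11P = ∞, so the order is 11.

11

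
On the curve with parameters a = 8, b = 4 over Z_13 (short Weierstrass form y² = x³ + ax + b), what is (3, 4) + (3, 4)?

tangent at (3, 4): λ = (3·3² + 8)/(2·4) ≡ 9/8. 8⁻¹ ≡ 5 (mod 13), so λ ≡ 9·5 ≡ 6.
  x = λ² - 3 - 3 = 36 - 6 ≡ 4; y = λ·(3 - 4) - 4 ≡ 3. → (4, 3)

(4, 3)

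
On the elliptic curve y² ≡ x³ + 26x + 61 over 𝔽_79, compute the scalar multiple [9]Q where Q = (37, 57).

Double-and-add on 9 = (1001)₂. Start with Q = (37, 57) for the leading 1-bit.
double: tangent at (37, 57): λ = (3·37² + 26)/(2·57) ≡ 25/35. 35⁻¹ ≡ 70 (mod 79), so λ ≡ 25·70 ≡ 12.
  x = λ² - 37 - 37 = 144 - 74 ≡ 70; y = λ·(37 - 70) - 57 ≡ 21. → (70, 21)
double: tangent at (70, 21): λ = (3·70² + 26)/(2·21) ≡ 32/42. 42⁻¹ ≡ 32 (mod 79) since 42·32 = 1344 ≡ 1, so λ ≡ 32·32 ≡ 76.
  x = λ² - 70 - 70 = 5776 - 140 ≡ 27; y = λ·(70 - 27) - 21 ≡ 8. → (27, 8)
double: tangent at (27, 8): λ = (3·27² + 26)/(2·8) ≡ 1/16. 16⁻¹ ≡ 5 (mod 79) since 16·5 = 80 ≡ 1, so λ ≡ 1·5 ≡ 5.
  x = λ² - 27 - 27 = 25 - 54 ≡ 50; y = λ·(27 - 50) - 8 ≡ 35. → (50, 35)
add Q: (50, 35) + (37, 57). λ = (57 - 35)/(37 - 50) ≡ 22/66 mod 79. 66⁻¹ ≡ 6 (mod 79), so λ ≡ 53.
  x = λ² - 50 - 37 = 2809 - 87 ≡ 36; y = λ·(50 - 36) - 35 ≡ 75. → (36, 75)

(36, 75)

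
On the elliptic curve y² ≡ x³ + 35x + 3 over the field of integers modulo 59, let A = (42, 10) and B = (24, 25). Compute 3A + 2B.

First 3A:
Repeated addition: build up to 3A.
2A: tangent at (42, 10): λ = (3·42² + 35)/(2·10) ≡ 17/20. 20⁻¹ ≡ 3 (mod 59), so λ ≡ 17·3 ≡ 51.
  x = λ² - 42 - 42 = 2601 - 84 ≡ 39; y = λ·(42 - 39) - 10 ≡ 25. → (39, 25)
3A: (39, 25) + (42, 10). λ = (10 - 25)/(42 - 39) ≡ 44/3 mod 59. 3⁻¹ ≡ 20 (mod 59) since 3·20 = 60 ≡ 1, so λ ≡ 54.
  x = λ² - 39 - 42 = 2916 - 81 ≡ 3; y = λ·(39 - 3) - 25 ≡ 31. → (3, 31)
3A = (3, 31).
Next 2B:
Repeated addition: build up to 2B.
2B: tangent at (24, 25): λ = (3·24² + 35)/(2·25) ≡ 52/50. 50⁻¹ ≡ 13 (mod 59), so λ ≡ 52·13 ≡ 27.
  x = λ² - 24 - 24 = 729 - 48 ≡ 32; y = λ·(24 - 32) - 25 ≡ 54. → (32, 54)
2B = (32, 54).
Finally 3A + 2B:
(3, 31) + (32, 54). λ = (54 - 31)/(32 - 3) ≡ 23/29 mod 59. 29⁻¹ ≡ 57 (mod 59), so λ ≡ 13.
  x = λ² - 3 - 32 = 169 - 35 ≡ 16; y = λ·(3 - 16) - 31 ≡ 36. → (16, 36)

(16, 36)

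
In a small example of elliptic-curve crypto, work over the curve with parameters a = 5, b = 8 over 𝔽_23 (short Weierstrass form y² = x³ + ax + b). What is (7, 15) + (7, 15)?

tangent at (7, 15): λ = (3·7² + 5)/(2·15) ≡ 14/7. 7⁻¹ ≡ 10 (mod 23) since 7·10 = 70 ≡ 1, so λ ≡ 14·10 ≡ 2.
  x = λ² - 7 - 7 = 4 - 14 ≡ 13; y = λ·(7 - 13) - 15 ≡ 19. → (13, 19)

(13, 19)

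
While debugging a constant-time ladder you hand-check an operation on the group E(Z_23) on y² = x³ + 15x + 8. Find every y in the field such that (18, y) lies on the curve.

x³ + 15x + 8 = 6110 ≡ 15 (mod 23).
15 is a non-residue mod 23; no y exists.

none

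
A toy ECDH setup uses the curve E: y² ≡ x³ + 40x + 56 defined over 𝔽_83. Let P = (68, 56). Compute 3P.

Repeated addition: build up to 3P.
2P: tangent at (68, 56): λ = (3·68² + 40)/(2·56) ≡ 51/29. 29⁻¹ ≡ 63 (mod 83), so λ ≡ 51·63 ≡ 59.
  x = λ² - 68 - 68 = 3481 - 136 ≡ 25; y = λ·(68 - 25) - 56 ≡ 74. → (25, 74)
3P: (25, 74) + (68, 56). λ = (56 - 74)/(68 - 25) ≡ 65/43 mod 83. 43⁻¹ ≡ 56 (mod 83), so λ ≡ 71.
  x = λ² - 25 - 68 = 5041 - 93 ≡ 51; y = λ·(25 - 51) - 74 ≡ 72. → (51, 72)

(51, 72)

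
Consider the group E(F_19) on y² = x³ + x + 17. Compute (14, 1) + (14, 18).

O

The two points share x = 14 and their y-coordinates satisfy 1 + 18 ≡ 0 (mod 19), so they are inverses. Their sum is 𝒪.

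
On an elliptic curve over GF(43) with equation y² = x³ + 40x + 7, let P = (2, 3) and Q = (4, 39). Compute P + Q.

(2, 3) + (4, 39). λ = (39 - 3)/(4 - 2) ≡ 36/2 mod 43. 2⁻¹ ≡ 22 (mod 43), so λ ≡ 18.
  x = λ² - 2 - 4 = 324 - 6 ≡ 17; y = λ·(2 - 17) - 3 ≡ 28. → (17, 28)

(17, 28)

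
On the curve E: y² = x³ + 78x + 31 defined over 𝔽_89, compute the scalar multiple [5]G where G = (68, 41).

Repeated addition: build up to 5G.
2G: tangent at (68, 41): λ = (3·68² + 78)/(2·41) ≡ 66/82. 82⁻¹ ≡ 38 (mod 89), so λ ≡ 66·38 ≡ 16.
  x = λ² - 68 - 68 = 256 - 136 ≡ 31; y = λ·(68 - 31) - 41 ≡ 17. → (31, 17)
3G: (31, 17) + (68, 41). λ = (41 - 17)/(68 - 31) ≡ 24/37 mod 89. 37⁻¹ ≡ 77 (mod 89), so λ ≡ 68.
  x = λ² - 31 - 68 = 4624 - 99 ≡ 75; y = λ·(31 - 75) - 17 ≡ 17. → (75, 17)
4G: (75, 17) + (68, 41). λ = (41 - 17)/(68 - 75) ≡ 24/82 mod 89. 82⁻¹ ≡ 38 (mod 89), so λ ≡ 22.
  x = λ² - 75 - 68 = 484 - 143 ≡ 74; y = λ·(75 - 74) - 17 ≡ 5. → (74, 5)
5G: (74, 5) + (68, 41). λ = (41 - 5)/(68 - 74) ≡ 36/83 mod 89. 83⁻¹ ≡ 74 (mod 89) since 83·74 = 6142 ≡ 1, so λ ≡ 83.
  x = λ² - 74 - 68 = 6889 - 142 ≡ 72; y = λ·(74 - 72) - 5 ≡ 72. → (72, 72)

(72, 72)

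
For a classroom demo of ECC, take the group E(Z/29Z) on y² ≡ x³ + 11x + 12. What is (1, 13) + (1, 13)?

tangent at (1, 13): λ = (3·1² + 11)/(2·13) ≡ 14/26. 26⁻¹ ≡ 19 (mod 29) since 26·19 = 494 ≡ 1, so λ ≡ 14·19 ≡ 5.
  x = λ² - 1 - 1 = 25 - 2 ≡ 23; y = λ·(1 - 23) - 13 ≡ 22. → (23, 22)

(23, 22)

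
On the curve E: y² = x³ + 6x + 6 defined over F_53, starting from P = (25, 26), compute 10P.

Double-and-add on 10 = (1010)₂. Start with P = (25, 26) for the leading 1-bit.
double: tangent at (25, 26): λ = (3·25² + 6)/(2·26) ≡ 26/52. 52⁻¹ ≡ 52 (mod 53), so λ ≡ 26·52 ≡ 27.
  x = λ² - 25 - 25 = 729 - 50 ≡ 43; y = λ·(25 - 43) - 26 ≡ 18. → (43, 18)
double: tangent at (43, 18): λ = (3·43² + 6)/(2·18) ≡ 41/36. 36⁻¹ ≡ 28 (mod 53), so λ ≡ 41·28 ≡ 35.
  x = λ² - 43 - 43 = 1225 - 86 ≡ 26; y = λ·(43 - 26) - 18 ≡ 47. → (26, 47)
add P: (26, 47) + (25, 26). λ = (26 - 47)/(25 - 26) ≡ 32/52 mod 53. 52⁻¹ ≡ 52 (mod 53) since 52·52 = 2704 ≡ 1, so λ ≡ 21.
  x = λ² - 26 - 25 = 441 - 51 ≡ 19; y = λ·(26 - 19) - 47 ≡ 47. → (19, 47)
double: tangent at (19, 47): λ = (3·19² + 6)/(2·47) ≡ 29/41. 41⁻¹ ≡ 22 (mod 53), so λ ≡ 29·22 ≡ 2.
  x = λ² - 19 - 19 = 4 - 38 ≡ 19; y = λ·(19 - 19) - 47 ≡ 6. → (19, 6)

(19, 6)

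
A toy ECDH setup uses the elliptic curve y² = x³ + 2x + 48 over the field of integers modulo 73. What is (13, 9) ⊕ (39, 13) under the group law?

(13, 9) + (39, 13). λ = (13 - 9)/(39 - 13) ≡ 4/26 mod 73. 26⁻¹ ≡ 59 (mod 73), so λ ≡ 17.
  x = λ² - 13 - 39 = 289 - 52 ≡ 18; y = λ·(13 - 18) - 9 ≡ 52. → (18, 52)

(18, 52)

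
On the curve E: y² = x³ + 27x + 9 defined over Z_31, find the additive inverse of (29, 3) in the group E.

-(29, 3) = (29, -3 mod 31) = (29, 28).

(29, 28)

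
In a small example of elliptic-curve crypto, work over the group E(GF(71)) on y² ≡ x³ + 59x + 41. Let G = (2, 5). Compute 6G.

Double-and-add on 6 = (110)₂. Start with G = (2, 5) for the leading 1-bit.
double: tangent at (2, 5): λ = (3·2² + 59)/(2·5) ≡ 0/10. 10⁻¹ ≡ 64 (mod 71), so λ ≡ 0·64 ≡ 0.
  x = λ² - 2 - 2 = 0 - 4 ≡ 67; y = λ·(2 - 67) - 5 ≡ 66. → (67, 66)
add G: (67, 66) + (2, 5). λ = (5 - 66)/(2 - 67) ≡ 10/6 mod 71. 6⁻¹ ≡ 12 (mod 71), so λ ≡ 49.
  x = λ² - 67 - 2 = 2401 - 69 ≡ 60; y = λ·(67 - 60) - 66 ≡ 64. → (60, 64)
double: tangent at (60, 64): λ = (3·60² + 59)/(2·64) ≡ 67/57. 57⁻¹ ≡ 5 (mod 71) since 57·5 = 285 ≡ 1, so λ ≡ 67·5 ≡ 51.
  x = λ² - 60 - 60 = 2601 - 120 ≡ 67; y = λ·(60 - 67) - 64 ≡ 5. → (67, 5)

(67, 5)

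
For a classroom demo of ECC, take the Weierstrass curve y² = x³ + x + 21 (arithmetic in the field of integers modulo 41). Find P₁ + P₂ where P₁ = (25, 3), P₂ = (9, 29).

(9, 12)

(25, 3) + (9, 29). λ = (29 - 3)/(9 - 25) ≡ 26/25 mod 41. 25⁻¹ ≡ 23 (mod 41), so λ ≡ 24.
  x = λ² - 25 - 9 = 576 - 34 ≡ 9; y = λ·(25 - 9) - 3 ≡ 12. → (9, 12)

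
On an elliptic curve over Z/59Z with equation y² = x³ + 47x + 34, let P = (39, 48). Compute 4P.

Double-and-add on 4 = (100)₂. Start with P = (39, 48) for the leading 1-bit.
double: tangent at (39, 48): λ = (3·39² + 47)/(2·48) ≡ 8/37. 37⁻¹ ≡ 8 (mod 59), so λ ≡ 8·8 ≡ 5.
  x = λ² - 39 - 39 = 25 - 78 ≡ 6; y = λ·(39 - 6) - 48 ≡ 58. → (6, 58)
double: tangent at (6, 58): λ = (3·6² + 47)/(2·58) ≡ 37/57. 57⁻¹ ≡ 29 (mod 59), so λ ≡ 37·29 ≡ 11.
  x = λ² - 6 - 6 = 121 - 12 ≡ 50; y = λ·(6 - 50) - 58 ≡ 48. → (50, 48)

(50, 48)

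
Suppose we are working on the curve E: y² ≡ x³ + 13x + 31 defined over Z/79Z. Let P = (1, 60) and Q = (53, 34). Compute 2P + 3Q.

(45, 38)

First 2P:
Repeated addition: build up to 2P.
2P: tangent at (1, 60): λ = (3·1² + 13)/(2·60) ≡ 16/41. 41⁻¹ ≡ 27 (mod 79), so λ ≡ 16·27 ≡ 37.
  x = λ² - 1 - 1 = 1369 - 2 ≡ 24; y = λ·(1 - 24) - 60 ≡ 37. → (24, 37)
2P = (24, 37).
Next 3Q:
Repeated addition: build up to 3Q.
2Q: tangent at (53, 34): λ = (3·53² + 13)/(2·34) ≡ 66/68. 68⁻¹ ≡ 43 (mod 79), so λ ≡ 66·43 ≡ 73.
  x = λ² - 53 - 53 = 5329 - 106 ≡ 9; y = λ·(53 - 9) - 34 ≡ 18. → (9, 18)
3Q: (9, 18) + (53, 34). λ = (34 - 18)/(53 - 9) ≡ 16/44 mod 79. 44⁻¹ ≡ 9 (mod 79) since 44·9 = 396 ≡ 1, so λ ≡ 65.
  x = λ² - 9 - 53 = 4225 - 62 ≡ 55; y = λ·(9 - 55) - 18 ≡ 73. → (55, 73)
3Q = (55, 73).
Finally 2P + 3Q:
(24, 37) + (55, 73). λ = (73 - 37)/(55 - 24) ≡ 36/31 mod 79. 31⁻¹ ≡ 51 (mod 79), so λ ≡ 19.
  x = λ² - 24 - 55 = 361 - 79 ≡ 45; y = λ·(24 - 45) - 37 ≡ 38. → (45, 38)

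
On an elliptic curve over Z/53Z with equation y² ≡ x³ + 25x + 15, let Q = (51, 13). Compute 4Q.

Repeated addition: build up to 4Q.
2Q: tangent at (51, 13): λ = (3·51² + 25)/(2·13) ≡ 37/26. 26⁻¹ ≡ 51 (mod 53), so λ ≡ 37·51 ≡ 32.
  x = λ² - 51 - 51 = 1024 - 102 ≡ 21; y = λ·(51 - 21) - 13 ≡ 46. → (21, 46)
3Q: (21, 46) + (51, 13). λ = (13 - 46)/(51 - 21) ≡ 20/30 mod 53. 30⁻¹ ≡ 23 (mod 53) since 30·23 = 690 ≡ 1, so λ ≡ 36.
  x = λ² - 21 - 51 = 1296 - 72 ≡ 5; y = λ·(21 - 5) - 46 ≡ 0. → (5, 0)
4Q: (5, 0) + (51, 13). λ = (13 - 0)/(51 - 5) ≡ 13/46 mod 53. 46⁻¹ ≡ 15 (mod 53), so λ ≡ 36.
  x = λ² - 5 - 51 = 1296 - 56 ≡ 21; y = λ·(5 - 21) - 0 ≡ 7. → (21, 7)

(21, 7)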